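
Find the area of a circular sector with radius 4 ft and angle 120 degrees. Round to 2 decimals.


Shape: circular sector
Radius r = 4 ft, Angle = 120 degrees
Formula: A = (angle/360) * pi * r^2
r^2 = 16
Fraction of circle = 120/360
A = (120/360) * pi * 16
A = 5.333333 * pi
A = 16.76
16.76 ft^2


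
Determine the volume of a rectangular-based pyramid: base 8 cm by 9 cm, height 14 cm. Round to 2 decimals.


Shape: rectangular pyramid
Base: 8 cm x 9 cm, Height h = 14 cm
Formula: V = (1/3) * base_area * h
base_area = 8 * 9 = 72
base_area * h = 72 * 14 = 1008
V = 1008 / 3
V = 336
336 cm^3


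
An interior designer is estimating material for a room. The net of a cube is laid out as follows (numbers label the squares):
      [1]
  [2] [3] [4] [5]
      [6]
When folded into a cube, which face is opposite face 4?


Net: cross layout. Take square 3 as the base (bottom).
Fold the four squares in the horizontal row up around 3: 2 -> left, 4 -> right, 5 wraps to the top.
Fold 1 and 6 up from 3: 1 -> back, 6 -> front.
Opposite pairs are therefore: (1, 6), (2, 4), (3, 5).
Face 4 is opposite face 2.
face 2


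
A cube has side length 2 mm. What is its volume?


Shape: cube
Side s = 2 mm
Formula: V = s^3
V = 2 * 2 * 2
V = 4 * 2
V = 8
8 mm^3


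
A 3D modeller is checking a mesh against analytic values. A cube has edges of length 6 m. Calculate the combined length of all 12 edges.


Shape: cube
Side s = 6 m
A cube has 12 edges, all equal.
Formula: total edge length = 12 * s
Total = 12 * 6
Total = 72
72 m


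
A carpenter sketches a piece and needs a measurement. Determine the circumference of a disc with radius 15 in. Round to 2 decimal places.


Shape: circle
Radius r = 15 in
Formula: C = 2 * pi * r
C = 2 * pi * 15
C = 30 * pi
C = 94.25
94.25 in


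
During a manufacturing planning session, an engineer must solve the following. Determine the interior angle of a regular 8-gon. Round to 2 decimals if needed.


Shape: regular octagon (8 sides)
Formula: interior angle = (n - 2) * 180 / n
(n - 2) = 6
(n - 2) * 180 = 1080
angle = 1080 / 8
angle = 135
135 degrees


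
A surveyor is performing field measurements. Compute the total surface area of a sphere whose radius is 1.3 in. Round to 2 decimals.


Shape: sphere
Radius r = 1.3 in
Formula: SA = 4 * pi * r^2
r^2 = 1.69
SA = 4 * pi * 1.69
SA = 6.76 * pi
SA = 21.24
21.24 in^2


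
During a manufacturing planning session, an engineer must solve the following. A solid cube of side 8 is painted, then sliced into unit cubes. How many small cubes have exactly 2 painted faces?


Large cube: 8 x 8 x 8, cut into unit cubes.
n = 8, so n - 2 = 6
Cubes with 2 painted faces lie along the edges, excluding corners.
A cube has 12 edges; each contributes (n - 2) = 6 such cubes.
Count = 12 * 6 = 72
72 unit cubes


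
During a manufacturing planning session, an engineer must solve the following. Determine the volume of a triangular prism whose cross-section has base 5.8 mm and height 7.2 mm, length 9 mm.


Shape: triangular prism
Triangle base = 5.8 mm, triangle height = 7.2 mm, prism length L = 9 mm
Formula: V = (1/2 * b * h_tri) * L
Cross-section area = 0.5 * 5.8 * 7.2 = 20.88
V = 20.88 * 9
V = 187.92
187.92 mm^3


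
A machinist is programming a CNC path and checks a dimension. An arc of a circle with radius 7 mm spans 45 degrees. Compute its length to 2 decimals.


Shape: circular arc
Radius r = 7 mm, Angle = 45 degrees
Formula: L = (angle/360) * 2 * pi * r
2 * pi * r = 14 * pi
L = (45/360) * 14 * pi
L = 1.75 * pi
L = 5.5
5.5 mm


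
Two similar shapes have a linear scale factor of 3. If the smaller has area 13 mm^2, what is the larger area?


Linear scale factor k = 3
Original area = 13 mm^2
Rule: under a linear scaling by k, areas scale by k^2.
k^2 = 3^2 = 9
New area = 13 * 9
New area = 117
117 mm^2


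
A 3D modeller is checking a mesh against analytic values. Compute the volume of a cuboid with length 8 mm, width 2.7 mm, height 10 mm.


Shape: rectangular prism
l = 8 mm, w = 2.7 mm, h = 10 mm
Formula: V = l * w * h
V = 8 * 2.7 * 10
V = 21.6 * 10
V = 216
216 mm^3


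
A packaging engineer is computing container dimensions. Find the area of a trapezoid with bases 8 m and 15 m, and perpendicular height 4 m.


Shape: trapezoid
Parallel sides a = 8 m, b = 15 m; Height h = 4 m
Formula: A = (a + b) * h / 2
a + b = 8 + 15 = 23
A = 23 * 4 / 2
A = 92 / 2
A = 46
46 m^2


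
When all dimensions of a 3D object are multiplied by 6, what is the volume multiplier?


Linear scale factor k = 6
Rule: under a linear scaling by k, volumes scale by k^3.
k^3 = 6 * 6 * 6
k^3 = 36 * 6
k^3 = 216
Volume scales by a factor of 216.
216 (dimensionless)


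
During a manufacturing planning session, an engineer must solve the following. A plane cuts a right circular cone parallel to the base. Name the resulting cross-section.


Solid: right circular cone
Cutting plane: parallel to the base
Visualize the intersection of the plane with the solid's surface.
The boundary of the cut region is a circle.
circle


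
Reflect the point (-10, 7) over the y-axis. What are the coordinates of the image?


Transformation: reflection
Original point: (-10, 7)
Rule for reflection over the y-axis: (x, y) -> (-x, y)
Apply: (-10, 7) -> (10, 7)
(10, 7)


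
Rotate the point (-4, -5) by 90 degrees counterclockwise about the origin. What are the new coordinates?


Transformation: rotation about the origin
Original point: (-4, -5)
Rule for 90 deg counterclockwise: (x, y) -> (-y, x)
Apply: (-4, -5) -> (5, -4)
(5, -4)


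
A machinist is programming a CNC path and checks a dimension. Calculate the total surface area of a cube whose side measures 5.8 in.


Shape: cube
Side s = 5.8 in
A cube has 6 square faces.
Formula: SA = 6 * s^2
s^2 = 33.64
SA = 6 * 33.64
SA = 201.84
201.84 in^2


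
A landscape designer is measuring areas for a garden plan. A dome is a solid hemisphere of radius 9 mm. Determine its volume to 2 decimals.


Shape: hemisphere (half of a sphere)
Radius r = 9 mm
Formula: V = (1/2) * (4/3) * pi * r^3 = (2/3) * pi * r^3
r^3 = 729
(2/3) * 729 = 486
V = 486 * pi
V = 1526.81
1526.81 mm^3


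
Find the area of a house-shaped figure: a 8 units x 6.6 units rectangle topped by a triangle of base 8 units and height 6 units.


Composite shape: rectangle + triangle
Rectangle area = 8 * 6.6 = 52.8
Triangle area = 0.5 * 8 * 6 = 24
Total = 52.8 + 24
Total = 76.8
76.8 units^2


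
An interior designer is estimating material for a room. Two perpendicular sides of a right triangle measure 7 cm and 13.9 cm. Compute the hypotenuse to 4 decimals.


Shape: right triangle
Legs a = 7 cm, b = 13.9 cm
Formula: c = sqrt(a^2 + b^2)
a^2 = 49, b^2 = 193.21
a^2 + b^2 = 242.21
c = sqrt(242.21)
c = 15.5631
15.5631 cm


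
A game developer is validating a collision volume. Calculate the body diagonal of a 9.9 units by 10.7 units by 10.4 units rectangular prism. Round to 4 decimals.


Shape: rectangular box (space diagonal)
l = 9.9 units, w = 10.7 units, h = 10.4 units
Visualize: the diagonal of the base, then a right triangle with that diagonal and the height.
Formula: d = sqrt(l^2 + w^2 + h^2)
l^2 + w^2 + h^2 = 98.01 + 114.49 + 108.16 = 320.66
d = sqrt(320.66)
d = 17.907
17.907 units


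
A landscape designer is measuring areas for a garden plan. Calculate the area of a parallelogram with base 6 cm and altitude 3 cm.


Shape: parallelogram
Base b = 6 cm, Height h = 3 cm
Formula: A = b * h
A = 6 * 3
A = 18
18 cm^2


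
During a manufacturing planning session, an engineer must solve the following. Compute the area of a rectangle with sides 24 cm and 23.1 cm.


Shape: rectangle
Length l = 24 cm, Width w = 23.1 cm
Formula: A = l * w
A = 24 * 23.1
A = 554.4
554.4 cm^2


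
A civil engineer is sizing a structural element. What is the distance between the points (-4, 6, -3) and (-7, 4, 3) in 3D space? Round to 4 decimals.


3D distance between two points
P1 = (-4, 6, -3), P2 = (-7, 4, 3)
Formula: d = sqrt((x2-x1)^2 + (y2-y1)^2 + (z2-z1)^2)
dx = -7 - -4 = -3
dy = 4 - 6 = -2
dz = 3 - -3 = 6
dx^2 + dy^2 + dz^2 = 9 + 4 + 36 = 49
d = sqrt(49)
d = 7.0
7 units


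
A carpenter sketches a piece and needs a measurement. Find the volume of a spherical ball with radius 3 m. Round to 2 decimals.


Shape: sphere
Radius r = 3 m
Formula: V = (4/3) * pi * r^3
r^3 = 27
(4/3) * 27 = 36
V = 36 * pi
V = 113.1
113.1 m^3


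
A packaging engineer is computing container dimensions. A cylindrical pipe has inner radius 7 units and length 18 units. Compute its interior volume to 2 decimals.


Shape: cylinder
Radius r = 7 units, Height h = 18 units
Formula: V = pi * r^2 * h
r^2 = 49
V = pi * 49 * 18
V = 882 * pi
V = 2770.88
2770.88 units^3


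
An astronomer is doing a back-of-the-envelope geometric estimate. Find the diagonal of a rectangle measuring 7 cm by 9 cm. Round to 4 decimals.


Shape: rectangle (diagonal via Pythagoras)
Sides: 7 cm and 9 cm
Formula: d = sqrt(l^2 + w^2)
l^2 = 49, w^2 = 81
l^2 + w^2 = 130
d = sqrt(130)
d = 11.4018
11.4018 cm


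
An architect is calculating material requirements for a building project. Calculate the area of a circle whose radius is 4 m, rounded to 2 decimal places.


Shape: circle
Radius r = 4 m
Formula: A = pi * r^2
r^2 = 4^2 = 16
A = pi * 16
A = 50.27
50.27 m^2


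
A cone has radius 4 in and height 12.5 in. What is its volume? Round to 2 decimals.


Shape: cone
Radius r = 4 in, Height h = 12.5 in
Formula: V = (1/3) * pi * r^2 * h
r^2 = 16
pi * r^2 * h = pi * 16 * 12.5 = 200 * pi
V = 200 * pi / 3
V = 209.44
209.44 in^3


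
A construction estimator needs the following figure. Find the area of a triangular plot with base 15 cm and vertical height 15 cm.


Shape: triangle
Base b = 15 cm, Height h = 15 cm
Formula: A = (1/2) * b * h
A = 0.5 * 15 * 15
A = 0.5 * 225
A = 112.5
112.5 cm^2


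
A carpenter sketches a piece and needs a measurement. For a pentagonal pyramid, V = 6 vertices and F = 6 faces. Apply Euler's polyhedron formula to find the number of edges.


Polyhedron: pentagonal pyramid
Euler's formula for convex polyhedra: V - E + F = 2
Given: V = 6 vertices and F = 6 faces
Solve for E:
E = V + F - 2 = 6 + 6 - 2 = 10
10 edges


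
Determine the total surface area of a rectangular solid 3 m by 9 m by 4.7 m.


Shape: rectangular prism
l = 3 m, w = 9 m, h = 4.7 m
Formula: SA = 2(lw + lh + wh)
lw = 27, lh = 14.1, wh = 42.3
lw + lh + wh = 83.4
SA = 2 * 83.4
SA = 166.8
166.8 m^2


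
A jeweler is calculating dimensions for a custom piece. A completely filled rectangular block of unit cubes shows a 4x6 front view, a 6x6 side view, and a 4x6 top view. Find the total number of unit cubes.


Orthographic views of a solid rectangular block:
Front view 4 x 6 -> length = 4, height = 6
Side view 6 x 6 -> width = 6, height = 6 (consistent)
Top view 4 x 6 -> confirms length = 4, width = 6
The block is 4 x 6 x 6.
Total unit cubes = 4 * 6 * 6 = 144
144 unit cubes


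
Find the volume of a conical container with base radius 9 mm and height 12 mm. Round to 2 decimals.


Shape: cone
Radius r = 9 mm, Height h = 12 mm
Formula: V = (1/3) * pi * r^2 * h
r^2 = 81
pi * r^2 * h = pi * 81 * 12 = 972 * pi
V = 972 * pi / 3
V = 1017.88
1017.88 mm^3


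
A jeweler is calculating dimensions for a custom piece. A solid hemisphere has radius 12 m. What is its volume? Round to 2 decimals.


Shape: hemisphere (half of a sphere)
Radius r = 12 m
Formula: V = (1/2) * (4/3) * pi * r^3 = (2/3) * pi * r^3
r^3 = 1728
(2/3) * 1728 = 1152
V = 1152 * pi
V = 3619.11
3619.11 m^3


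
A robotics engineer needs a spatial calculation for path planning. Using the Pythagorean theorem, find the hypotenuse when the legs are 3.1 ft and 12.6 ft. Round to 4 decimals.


Shape: right triangle
Legs a = 3.1 ft, b = 12.6 ft
Formula: c = sqrt(a^2 + b^2)
a^2 = 9.61, b^2 = 158.76
a^2 + b^2 = 168.37
c = sqrt(168.37)
c = 12.9757
12.9757 ft


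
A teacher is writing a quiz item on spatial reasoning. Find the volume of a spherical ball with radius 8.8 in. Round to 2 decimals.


Shape: sphere
Radius r = 8.8 in
Formula: V = (4/3) * pi * r^3
r^3 = 681.472
(4/3) * 681.472 = 908.629333
V = 908.629333 * pi
V = 2854.54
2854.54 in^3


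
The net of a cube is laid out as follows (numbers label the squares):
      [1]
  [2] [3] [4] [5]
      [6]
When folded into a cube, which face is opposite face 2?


Net: cross layout. Take square 3 as the base (bottom).
Fold the four squares in the horizontal row up around 3: 2 -> left, 4 -> right, 5 wraps to the top.
Fold 1 and 6 up from 3: 1 -> back, 6 -> front.
Opposite pairs are therefore: (1, 6), (2, 4), (3, 5).
Face 2 is opposite face 4.
face 4


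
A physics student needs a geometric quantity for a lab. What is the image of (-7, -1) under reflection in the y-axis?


Transformation: reflection
Original point: (-7, -1)
Rule for reflection over the y-axis: (x, y) -> (-x, y)
Apply: (-7, -1) -> (7, -1)
(7, -1)


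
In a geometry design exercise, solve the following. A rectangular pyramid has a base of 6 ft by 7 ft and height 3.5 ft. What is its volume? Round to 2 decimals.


Shape: rectangular pyramid
Base: 6 ft x 7 ft, Height h = 3.5 ft
Formula: V = (1/3) * base_area * h
base_area = 6 * 7 = 42
base_area * h = 42 * 3.5 = 147
V = 147 / 3
V = 49
49 ft^3


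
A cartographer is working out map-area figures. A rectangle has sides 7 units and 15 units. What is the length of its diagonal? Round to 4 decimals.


Shape: rectangle (diagonal via Pythagoras)
Sides: 7 units and 15 units
Formula: d = sqrt(l^2 + w^2)
l^2 = 49, w^2 = 225
l^2 + w^2 = 274
d = sqrt(274)
d = 16.5529
16.5529 units


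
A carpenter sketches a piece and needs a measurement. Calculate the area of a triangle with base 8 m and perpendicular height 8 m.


Shape: triangle
Base b = 8 m, Height h = 8 m
Formula: A = (1/2) * b * h
A = 0.5 * 8 * 8
A = 0.5 * 64
A = 32
32 m^2


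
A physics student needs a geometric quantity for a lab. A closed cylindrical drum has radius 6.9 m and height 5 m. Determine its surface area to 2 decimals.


Shape: closed cylinder
Radius r = 6.9 m, Height h = 5 m
Formula: SA = 2*pi*r^2 + 2*pi*r*h = 2*pi*r*(r + h)
r + h = 11.9
2 * r * (r + h) = 2 * 6.9 * 11.9 = 164.22
SA = 164.22 * pi
SA = 515.91
515.91 m^2


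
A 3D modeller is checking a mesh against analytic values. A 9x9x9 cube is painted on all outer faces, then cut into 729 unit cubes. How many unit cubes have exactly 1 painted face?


Large cube: 9 x 9 x 9, cut into unit cubes.
n = 9, so n - 2 = 7
Cubes with 1 painted face lie in the interior of each face.
A cube has 6 faces; each contributes (n - 2)^2 = 49 such cubes.
Count = 6 * 49 = 294
294 unit cubes


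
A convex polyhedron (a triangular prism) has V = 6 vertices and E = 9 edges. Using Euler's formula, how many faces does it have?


Polyhedron: triangular prism
Euler's formula for convex polyhedra: V - E + F = 2
Given: V = 6 vertices and E = 9 edges
Solve for F:
F = 2 + E - V = 2 + 9 - 6 = 5
5 faces


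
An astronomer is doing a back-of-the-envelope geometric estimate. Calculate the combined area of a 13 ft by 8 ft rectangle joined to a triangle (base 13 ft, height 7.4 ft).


Composite shape: rectangle + triangle
Rectangle area = 13 * 8 = 104
Triangle area = 0.5 * 13 * 7.4 = 48.1
Total = 104 + 48.1
Total = 152.1
152.1 ft^2


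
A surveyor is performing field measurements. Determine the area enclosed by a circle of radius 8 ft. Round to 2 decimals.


Shape: circle
Radius r = 8 ft
Formula: A = pi * r^2
r^2 = 8^2 = 64
A = pi * 64
A = 201.06
201.06 ft^2


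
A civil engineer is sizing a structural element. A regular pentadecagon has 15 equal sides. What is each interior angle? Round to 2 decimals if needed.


Shape: regular pentadecagon (15 sides)
Formula: interior angle = (n - 2) * 180 / n
(n - 2) = 13
(n - 2) * 180 = 2340
angle = 2340 / 15
angle = 156
156 degrees


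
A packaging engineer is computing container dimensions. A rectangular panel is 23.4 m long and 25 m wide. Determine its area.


Shape: rectangle
Length l = 23.4 m, Width w = 25 m
Formula: A = l * w
A = 23.4 * 25
A = 585
585 m^2


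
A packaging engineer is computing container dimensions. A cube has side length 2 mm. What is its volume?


Shape: cube
Side s = 2 mm
Formula: V = s^3
V = 2 * 2 * 2
V = 4 * 2
V = 8
8 mm^3


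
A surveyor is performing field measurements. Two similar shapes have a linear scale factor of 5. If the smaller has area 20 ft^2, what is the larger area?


Linear scale factor k = 5
Original area = 20 ft^2
Rule: under a linear scaling by k, areas scale by k^2.
k^2 = 5^2 = 25
New area = 20 * 25
New area = 500
500 ft^2


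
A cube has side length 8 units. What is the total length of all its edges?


Shape: cube
Side s = 8 units
A cube has 12 edges, all equal.
Formula: total edge length = 12 * s
Total = 12 * 8
Total = 96
96 units


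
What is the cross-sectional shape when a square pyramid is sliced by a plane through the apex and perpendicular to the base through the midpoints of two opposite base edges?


Solid: square pyramid
Cutting plane: through the apex and perpendicular to the base through the midpoints of two opposite base edges
Visualize the intersection of the plane with the solid's surface.
The boundary of the cut region is a isosceles triangle.
isosceles triangle


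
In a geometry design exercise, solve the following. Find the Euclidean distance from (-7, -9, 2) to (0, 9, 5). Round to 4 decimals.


3D distance between two points
P1 = (-7, -9, 2), P2 = (0, 9, 5)
Formula: d = sqrt((x2-x1)^2 + (y2-y1)^2 + (z2-z1)^2)
dx = 0 - -7 = 7
dy = 9 - -9 = 18
dz = 5 - 2 = 3
dx^2 + dy^2 + dz^2 = 49 + 324 + 9 = 382
d = sqrt(382)
d = 19.5448
19.5448 units


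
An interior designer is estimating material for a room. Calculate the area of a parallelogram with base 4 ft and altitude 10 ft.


Shape: parallelogram
Base b = 4 ft, Height h = 10 ft
Formula: A = b * h
A = 4 * 10
A = 40
40 ft^2


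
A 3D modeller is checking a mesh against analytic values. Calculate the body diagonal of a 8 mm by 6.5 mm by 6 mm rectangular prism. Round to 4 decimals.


Shape: rectangular box (space diagonal)
l = 8 mm, w = 6.5 mm, h = 6 mm
Visualize: the diagonal of the base, then a right triangle with that diagonal and the height.
Formula: d = sqrt(l^2 + w^2 + h^2)
l^2 + w^2 + h^2 = 64 + 42.25 + 36 = 142.25
d = sqrt(142.25)
d = 11.9269
11.9269 mm


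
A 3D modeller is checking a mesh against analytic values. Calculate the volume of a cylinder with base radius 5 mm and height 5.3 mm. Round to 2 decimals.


Shape: cylinder
Radius r = 5 mm, Height h = 5.3 mm
Formula: V = pi * r^2 * h
r^2 = 25
V = pi * 25 * 5.3
V = 132.5 * pi
V = 416.26
416.26 mm^3


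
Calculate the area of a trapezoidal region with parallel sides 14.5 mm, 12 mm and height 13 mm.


Shape: trapezoid
Parallel sides a = 14.5 mm, b = 12 mm; Height h = 13 mm
Formula: A = (a + b) * h / 2
a + b = 14.5 + 12 = 26.5
A = 26.5 * 13 / 2
A = 344.5 / 2
A = 172.25
172.25 mm^2


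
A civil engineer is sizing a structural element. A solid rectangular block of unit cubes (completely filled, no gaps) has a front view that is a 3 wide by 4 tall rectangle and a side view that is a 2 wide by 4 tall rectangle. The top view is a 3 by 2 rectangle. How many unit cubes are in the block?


Orthographic views of a solid rectangular block:
Front view 3 x 4 -> length = 3, height = 4
Side view 2 x 4 -> width = 2, height = 4 (consistent)
Top view 3 x 2 -> confirms length = 3, width = 2
The block is 3 x 2 x 4.
Total unit cubes = 3 * 2 * 4 = 24
24 unit cubes


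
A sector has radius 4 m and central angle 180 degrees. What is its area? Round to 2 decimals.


Shape: circular sector
Radius r = 4 m, Angle = 180 degrees
Formula: A = (angle/360) * pi * r^2
r^2 = 16
Fraction of circle = 180/360
A = (180/360) * pi * 16
A = 8 * pi
A = 25.13
25.13 m^2


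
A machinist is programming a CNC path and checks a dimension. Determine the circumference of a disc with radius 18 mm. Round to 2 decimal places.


Shape: circle
Radius r = 18 mm
Formula: C = 2 * pi * r
C = 2 * pi * 18
C = 36 * pi
C = 113.1
113.1 mm


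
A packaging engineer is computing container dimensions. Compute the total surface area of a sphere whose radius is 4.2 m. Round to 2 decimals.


Shape: sphere
Radius r = 4.2 m
Formula: SA = 4 * pi * r^2
r^2 = 17.64
SA = 4 * pi * 17.64
SA = 70.56 * pi
SA = 221.67
221.67 m^2


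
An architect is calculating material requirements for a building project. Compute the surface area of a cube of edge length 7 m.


Shape: cube
Side s = 7 m
A cube has 6 square faces.
Formula: SA = 6 * s^2
s^2 = 49
SA = 6 * 49
SA = 294
294 m^2


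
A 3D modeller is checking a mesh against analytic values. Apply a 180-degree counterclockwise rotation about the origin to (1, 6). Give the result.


Transformation: rotation about the origin
Original point: (1, 6)
Rule for 180 deg: (x, y) -> (-x, -y)
Apply: (1, 6) -> (-1, -6)
(-1, -6)


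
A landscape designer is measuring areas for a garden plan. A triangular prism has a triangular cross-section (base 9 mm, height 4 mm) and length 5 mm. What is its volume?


Shape: triangular prism
Triangle base = 9 mm, triangle height = 4 mm, prism length L = 5 mm
Formula: V = (1/2 * b * h_tri) * L
Cross-section area = 0.5 * 9 * 4 = 18
V = 18 * 5
V = 90
90 mm^3


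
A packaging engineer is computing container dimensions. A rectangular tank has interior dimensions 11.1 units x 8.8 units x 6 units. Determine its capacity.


Shape: rectangular prism
l = 11.1 units, w = 8.8 units, h = 6 units
Formula: V = l * w * h
V = 11.1 * 8.8 * 6
V = 97.68 * 6
V = 586.08
586.08 units^3


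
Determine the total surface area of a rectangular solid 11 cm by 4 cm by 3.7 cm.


Shape: rectangular prism
l = 11 cm, w = 4 cm, h = 3.7 cm
Formula: SA = 2(lw + lh + wh)
lw = 44, lh = 40.7, wh = 14.8
lw + lh + wh = 99.5
SA = 2 * 99.5
SA = 199
199 cm^2


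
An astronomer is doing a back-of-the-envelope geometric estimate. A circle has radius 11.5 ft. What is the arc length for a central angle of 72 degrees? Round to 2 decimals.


Shape: circular arc
Radius r = 11.5 ft, Angle = 72 degrees
Formula: L = (angle/360) * 2 * pi * r
2 * pi * r = 23 * pi
L = (72/360) * 23 * pi
L = 4.6 * pi
L = 14.45
14.45 ft


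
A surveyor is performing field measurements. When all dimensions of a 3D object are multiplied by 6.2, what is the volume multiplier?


Linear scale factor k = 6.2
Rule: under a linear scaling by k, volumes scale by k^3.
k^3 = 6.2 * 6.2 * 6.2
k^3 = 38.44 * 6.2
k^3 = 238.328
Volume scales by a factor of 238.328.
238.328 (dimensionless)


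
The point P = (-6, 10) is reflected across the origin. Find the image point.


Transformation: reflection
Original point: (-6, 10)
Rule for reflection through the origin: (x, y) -> (-x, -y)
Apply: (-6, 10) -> (6, -10)
(6, -10)


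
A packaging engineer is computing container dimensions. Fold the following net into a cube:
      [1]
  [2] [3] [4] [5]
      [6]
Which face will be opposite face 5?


Net: cross layout. Take square 3 as the base (bottom).
Fold the four squares in the horizontal row up around 3: 2 -> left, 4 -> right, 5 wraps to the top.
Fold 1 and 6 up from 3: 1 -> back, 6 -> front.
Opposite pairs are therefore: (1, 6), (2, 4), (3, 5).
Face 5 is opposite face 3.
face 3


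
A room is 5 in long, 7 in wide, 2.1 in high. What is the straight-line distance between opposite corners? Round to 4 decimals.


Shape: rectangular box (space diagonal)
l = 5 in, w = 7 in, h = 2.1 in
Visualize: the diagonal of the base, then a right triangle with that diagonal and the height.
Formula: d = sqrt(l^2 + w^2 + h^2)
l^2 + w^2 + h^2 = 25 + 49 + 4.41 = 78.41
d = sqrt(78.41)
d = 8.8549
8.8549 in


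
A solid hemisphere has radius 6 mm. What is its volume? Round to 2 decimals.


Shape: hemisphere (half of a sphere)
Radius r = 6 mm
Formula: V = (1/2) * (4/3) * pi * r^3 = (2/3) * pi * r^3
r^3 = 216
(2/3) * 216 = 144
V = 144 * pi
V = 452.39
452.39 mm^3


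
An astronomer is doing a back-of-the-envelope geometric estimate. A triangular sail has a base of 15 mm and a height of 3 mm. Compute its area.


Shape: triangle
Base b = 15 mm, Height h = 3 mm
Formula: A = (1/2) * b * h
A = 0.5 * 15 * 3
A = 0.5 * 45
A = 22.5
22.5 mm^2


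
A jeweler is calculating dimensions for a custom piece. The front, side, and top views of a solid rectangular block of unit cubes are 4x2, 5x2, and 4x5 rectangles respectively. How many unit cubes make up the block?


Orthographic views of a solid rectangular block:
Front view 4 x 2 -> length = 4, height = 2
Side view 5 x 2 -> width = 5, height = 2 (consistent)
Top view 4 x 5 -> confirms length = 4, width = 5
The block is 4 x 5 x 2.
Total unit cubes = 4 * 5 * 2 = 40
40 unit cubes


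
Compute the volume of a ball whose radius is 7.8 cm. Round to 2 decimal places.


Shape: sphere
Radius r = 7.8 cm
Formula: V = (4/3) * pi * r^3
r^3 = 474.552
(4/3) * 474.552 = 632.736
V = 632.736 * pi
V = 1987.8
1987.8 cm^3


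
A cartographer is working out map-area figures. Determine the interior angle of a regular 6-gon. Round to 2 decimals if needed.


Shape: regular hexagon (6 sides)
Formula: interior angle = (n - 2) * 180 / n
(n - 2) = 4
(n - 2) * 180 = 720
angle = 720 / 6
angle = 120
120 degrees


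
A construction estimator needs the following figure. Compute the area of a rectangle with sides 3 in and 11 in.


Shape: rectangle
Length l = 3 in, Width w = 11 in
Formula: A = l * w
A = 3 * 11
A = 33
33 in^2


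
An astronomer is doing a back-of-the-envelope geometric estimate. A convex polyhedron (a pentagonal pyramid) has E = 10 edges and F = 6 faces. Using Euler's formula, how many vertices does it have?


Polyhedron: pentagonal pyramid
Euler's formula for convex polyhedra: V - E + F = 2
Given: E = 10 edges and F = 6 faces
Solve for V:
V = 2 + E - F = 2 + 10 - 6 = 6
6 vertices


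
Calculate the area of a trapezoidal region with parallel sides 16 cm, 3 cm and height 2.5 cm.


Shape: trapezoid
Parallel sides a = 16 cm, b = 3 cm; Height h = 2.5 cm
Formula: A = (a + b) * h / 2
a + b = 16 + 3 = 19
A = 19 * 2.5 / 2
A = 47.5 / 2
A = 23.75
23.75 cm^2


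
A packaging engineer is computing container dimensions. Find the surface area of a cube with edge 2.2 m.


Shape: cube
Side s = 2.2 m
A cube has 6 square faces.
Formula: SA = 6 * s^2
s^2 = 4.84
SA = 6 * 4.84
SA = 29.04
29.04 m^2


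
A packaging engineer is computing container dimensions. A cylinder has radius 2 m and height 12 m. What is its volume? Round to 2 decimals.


Shape: cylinder
Radius r = 2 m, Height h = 12 m
Formula: V = pi * r^2 * h
r^2 = 4
V = pi * 4 * 12
V = 48 * pi
V = 150.8
150.8 m^3


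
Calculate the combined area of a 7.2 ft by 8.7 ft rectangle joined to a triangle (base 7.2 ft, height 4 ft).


Composite shape: rectangle + triangle
Rectangle area = 7.2 * 8.7 = 62.64
Triangle area = 0.5 * 7.2 * 4 = 14.4
Total = 62.64 + 14.4
Total = 77.04
77.04 ft^2


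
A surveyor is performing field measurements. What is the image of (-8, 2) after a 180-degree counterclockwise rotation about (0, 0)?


Transformation: rotation about the origin
Original point: (-8, 2)
Rule for 180 deg: (x, y) -> (-x, -y)
Apply: (-8, 2) -> (8, -2)
(8, -2)


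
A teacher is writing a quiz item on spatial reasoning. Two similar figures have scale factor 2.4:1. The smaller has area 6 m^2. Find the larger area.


Linear scale factor k = 2.4
Original area = 6 m^2
Rule: under a linear scaling by k, areas scale by k^2.
k^2 = 2.4^2 = 5.76
New area = 6 * 5.76
New area = 34.56
34.56 m^2


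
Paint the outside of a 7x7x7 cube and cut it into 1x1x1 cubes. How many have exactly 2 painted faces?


Large cube: 7 x 7 x 7, cut into unit cubes.
n = 7, so n - 2 = 5
Cubes with 2 painted faces lie along the edges, excluding corners.
A cube has 12 edges; each contributes (n - 2) = 5 such cubes.
Count = 12 * 5 = 60
60 unit cubes


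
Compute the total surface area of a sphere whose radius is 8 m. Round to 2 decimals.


Shape: sphere
Radius r = 8 m
Formula: SA = 4 * pi * r^2
r^2 = 64
SA = 4 * pi * 64
SA = 256 * pi
SA = 804.25
804.25 m^2


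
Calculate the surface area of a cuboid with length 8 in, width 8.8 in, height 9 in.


Shape: rectangular prism
l = 8 in, w = 8.8 in, h = 9 in
Formula: SA = 2(lw + lh + wh)
lw = 70.4, lh = 72, wh = 79.2
lw + lh + wh = 221.6
SA = 2 * 221.6
SA = 443.2
443.2 in^2


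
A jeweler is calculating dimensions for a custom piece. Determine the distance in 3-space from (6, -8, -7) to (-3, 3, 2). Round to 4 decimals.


3D distance between two points
P1 = (6, -8, -7), P2 = (-3, 3, 2)
Formula: d = sqrt((x2-x1)^2 + (y2-y1)^2 + (z2-z1)^2)
dx = -3 - 6 = -9
dy = 3 - -8 = 11
dz = 2 - -7 = 9
dx^2 + dy^2 + dz^2 = 81 + 121 + 81 = 283
d = sqrt(283)
d = 16.8226
16.8226 units


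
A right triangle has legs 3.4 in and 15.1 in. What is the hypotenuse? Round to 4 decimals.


Shape: right triangle
Legs a = 3.4 in, b = 15.1 in
Formula: c = sqrt(a^2 + b^2)
a^2 = 11.56, b^2 = 228.01
a^2 + b^2 = 239.57
c = sqrt(239.57)
c = 15.478
15.478 in


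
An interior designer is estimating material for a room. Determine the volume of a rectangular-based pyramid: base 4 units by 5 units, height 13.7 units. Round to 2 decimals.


Shape: rectangular pyramid
Base: 4 units x 5 units, Height h = 13.7 units
Formula: V = (1/3) * base_area * h
base_area = 4 * 5 = 20
base_area * h = 20 * 13.7 = 274
V = 274 / 3
V = 91.33
91.33 units^3


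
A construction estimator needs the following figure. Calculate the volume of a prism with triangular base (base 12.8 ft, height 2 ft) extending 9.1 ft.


Shape: triangular prism
Triangle base = 12.8 ft, triangle height = 2 ft, prism length L = 9.1 ft
Formula: V = (1/2 * b * h_tri) * L
Cross-section area = 0.5 * 12.8 * 2 = 12.8
V = 12.8 * 9.1
V = 116.48
116.48 ft^3


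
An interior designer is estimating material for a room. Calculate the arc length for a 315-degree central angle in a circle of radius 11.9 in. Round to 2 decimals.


Shape: circular arc
Radius r = 11.9 in, Angle = 315 degrees
Formula: L = (angle/360) * 2 * pi * r
2 * pi * r = 23.8 * pi
L = (315/360) * 23.8 * pi
L = 20.825 * pi
L = 65.42
65.42 in


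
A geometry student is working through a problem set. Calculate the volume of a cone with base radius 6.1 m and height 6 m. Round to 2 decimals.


Shape: cone
Radius r = 6.1 m, Height h = 6 m
Formula: V = (1/3) * pi * r^2 * h
r^2 = 37.21
pi * r^2 * h = pi * 37.21 * 6 = 223.26 * pi
V = 223.26 * pi / 3
V = 233.8
233.8 m^3


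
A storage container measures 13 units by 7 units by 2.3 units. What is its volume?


Shape: rectangular prism
l = 13 units, w = 7 units, h = 2.3 units
Formula: V = l * w * h
V = 13 * 7 * 2.3
V = 91 * 2.3
V = 209.3
209.3 units^3


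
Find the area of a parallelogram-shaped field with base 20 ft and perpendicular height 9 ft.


Shape: parallelogram
Base b = 20 ft, Height h = 9 ft
Formula: A = b * h
A = 20 * 9
A = 180
180 ft^2


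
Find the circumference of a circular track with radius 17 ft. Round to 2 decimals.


Shape: circle
Radius r = 17 ft
Formula: C = 2 * pi * r
C = 2 * pi * 17
C = 34 * pi
C = 106.81
106.81 ft


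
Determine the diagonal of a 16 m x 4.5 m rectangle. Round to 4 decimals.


Shape: rectangle (diagonal via Pythagoras)
Sides: 16 m and 4.5 m
Formula: d = sqrt(l^2 + w^2)
l^2 = 256, w^2 = 20.25
l^2 + w^2 = 276.25
d = sqrt(276.25)
d = 16.6208
16.6208 m


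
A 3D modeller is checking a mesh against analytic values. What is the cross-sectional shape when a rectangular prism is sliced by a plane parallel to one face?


Solid: rectangular prism
Cutting plane: parallel to one face
Visualize the intersection of the plane with the solid's surface.
The boundary of the cut region is a rectangle.
rectangle


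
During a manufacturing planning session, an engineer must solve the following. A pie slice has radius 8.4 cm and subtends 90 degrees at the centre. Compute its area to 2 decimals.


Shape: circular sector
Radius r = 8.4 cm, Angle = 90 degrees
Formula: A = (angle/360) * pi * r^2
r^2 = 70.56
Fraction of circle = 90/360
A = (90/360) * pi * 70.56
A = 17.64 * pi
A = 55.42
55.42 cm^2


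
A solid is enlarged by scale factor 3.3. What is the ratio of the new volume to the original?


Linear scale factor k = 3.3
Rule: under a linear scaling by k, volumes scale by k^3.
k^3 = 3.3 * 3.3 * 3.3
k^3 = 10.89 * 3.3
k^3 = 35.937
Volume scales by a factor of 35.937.
35.937 (dimensionless)


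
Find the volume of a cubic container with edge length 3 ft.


Shape: cube
Side s = 3 ft
Formula: V = s^3
V = 3 * 3 * 3
V = 9 * 3
V = 27
27 ft^3


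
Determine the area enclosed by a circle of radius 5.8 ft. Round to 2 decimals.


Shape: circle
Radius r = 5.8 ft
Formula: A = pi * r^2
r^2 = 5.8^2 = 33.64
A = pi * 33.64
A = 105.68
105.68 ft^2


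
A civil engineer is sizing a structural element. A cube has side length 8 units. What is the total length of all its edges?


Shape: cube
Side s = 8 units
A cube has 12 edges, all equal.
Formula: total edge length = 12 * s
Total = 12 * 8
Total = 96
96 units


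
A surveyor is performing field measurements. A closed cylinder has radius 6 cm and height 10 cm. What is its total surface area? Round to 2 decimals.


Shape: closed cylinder
Radius r = 6 cm, Height h = 10 cm
Formula: SA = 2*pi*r^2 + 2*pi*r*h = 2*pi*r*(r + h)
r + h = 16
2 * r * (r + h) = 2 * 6 * 16 = 192
SA = 192 * pi
SA = 603.19
603.19 cm^2


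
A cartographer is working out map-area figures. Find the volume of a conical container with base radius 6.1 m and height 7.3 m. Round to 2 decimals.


Shape: cone
Radius r = 6.1 m, Height h = 7.3 m
Formula: V = (1/3) * pi * r^2 * h
r^2 = 37.21
pi * r^2 * h = pi * 37.21 * 7.3 = 271.633 * pi
V = 271.633 * pi / 3
V = 284.45
284.45 m^3


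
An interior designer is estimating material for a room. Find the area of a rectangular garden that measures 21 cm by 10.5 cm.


Shape: rectangle
Length l = 21 cm, Width w = 10.5 cm
Formula: A = l * w
A = 21 * 10.5
A = 220.5
220.5 cm^2


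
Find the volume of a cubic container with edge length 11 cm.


Shape: cube
Side s = 11 cm
Formula: V = s^3
V = 11 * 11 * 11
V = 121 * 11
V = 1331
1331 cm^3


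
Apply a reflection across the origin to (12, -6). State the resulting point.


Transformation: reflection
Original point: (12, -6)
Rule for reflection through the origin: (x, y) -> (-x, -y)
Apply: (12, -6) -> (-12, 6)
(-12, 6)


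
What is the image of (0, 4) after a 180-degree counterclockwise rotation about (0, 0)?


Transformation: rotation about the origin
Original point: (0, 4)
Rule for 180 deg: (x, y) -> (-x, -y)
Apply: (0, 4) -> (0, -4)
(0, -4)


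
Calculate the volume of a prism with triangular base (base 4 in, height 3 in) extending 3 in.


Shape: triangular prism
Triangle base = 4 in, triangle height = 3 in, prism length L = 3 in
Formula: V = (1/2 * b * h_tri) * L
Cross-section area = 0.5 * 4 * 3 = 6
V = 6 * 3
V = 18
18 in^3


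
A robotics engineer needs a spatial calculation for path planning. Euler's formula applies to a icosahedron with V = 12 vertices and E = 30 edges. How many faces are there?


Polyhedron: icosahedron
Euler's formula for convex polyhedra: V - E + F = 2
Given: V = 12 vertices and E = 30 edges
Solve for F:
F = 2 + E - V = 2 + 30 - 12 = 20
20 faces


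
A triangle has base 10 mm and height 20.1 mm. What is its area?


Shape: triangle
Base b = 10 mm, Height h = 20.1 mm
Formula: A = (1/2) * b * h
A = 0.5 * 10 * 20.1
A = 0.5 * 201
A = 100.5
100.5 mm^2


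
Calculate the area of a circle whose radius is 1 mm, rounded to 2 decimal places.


Shape: circle
Radius r = 1 mm
Formula: A = pi * r^2
r^2 = 1^2 = 1
A = pi * 1
A = 3.14
3.14 mm^2


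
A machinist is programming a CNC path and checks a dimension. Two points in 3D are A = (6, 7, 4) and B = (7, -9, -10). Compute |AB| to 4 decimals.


3D distance between two points
P1 = (6, 7, 4), P2 = (7, -9, -10)
Formula: d = sqrt((x2-x1)^2 + (y2-y1)^2 + (z2-z1)^2)
dx = 7 - 6 = 1
dy = -9 - 7 = -16
dz = -10 - 4 = -14
dx^2 + dy^2 + dz^2 = 1 + 256 + 196 = 453
d = sqrt(453)
d = 21.2838
21.2838 units


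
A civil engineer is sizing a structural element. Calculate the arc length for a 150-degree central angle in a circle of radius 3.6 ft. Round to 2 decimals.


Shape: circular arc
Radius r = 3.6 ft, Angle = 150 degrees
Formula: L = (angle/360) * 2 * pi * r
2 * pi * r = 7.2 * pi
L = (150/360) * 7.2 * pi
L = 3 * pi
L = 9.42
9.42 ft


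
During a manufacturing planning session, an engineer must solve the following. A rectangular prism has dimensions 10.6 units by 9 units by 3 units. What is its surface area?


Shape: rectangular prism
l = 10.6 units, w = 9 units, h = 3 units
Formula: SA = 2(lw + lh + wh)
lw = 95.4, lh = 31.8, wh = 27
lw + lh + wh = 154.2
SA = 2 * 154.2
SA = 308.4
308.4 units^2


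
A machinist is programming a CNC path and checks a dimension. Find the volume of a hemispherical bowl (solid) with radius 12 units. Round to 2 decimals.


Shape: hemisphere (half of a sphere)
Radius r = 12 units
Formula: V = (1/2) * (4/3) * pi * r^3 = (2/3) * pi * r^3
r^3 = 1728
(2/3) * 1728 = 1152
V = 1152 * pi
V = 3619.11
3619.11 units^3


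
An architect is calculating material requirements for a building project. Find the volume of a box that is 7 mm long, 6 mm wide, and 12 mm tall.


Shape: rectangular prism
l = 7 mm, w = 6 mm, h = 12 mm
Formula: V = l * w * h
V = 7 * 6 * 12
V = 42 * 12
V = 504
504 mm^3


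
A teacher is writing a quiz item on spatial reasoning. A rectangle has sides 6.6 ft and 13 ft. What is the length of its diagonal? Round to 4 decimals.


Shape: rectangle (diagonal via Pythagoras)
Sides: 6.6 ft and 13 ft
Formula: d = sqrt(l^2 + w^2)
l^2 = 43.56, w^2 = 169
l^2 + w^2 = 212.56
d = sqrt(212.56)
d = 14.5794
14.5794 ft


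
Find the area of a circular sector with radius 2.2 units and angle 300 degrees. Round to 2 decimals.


Shape: circular sector
Radius r = 2.2 units, Angle = 300 degrees
Formula: A = (angle/360) * pi * r^2
r^2 = 4.84
Fraction of circle = 300/360
A = (300/360) * pi * 4.84
A = 4.033333 * pi
A = 12.67
12.67 units^2


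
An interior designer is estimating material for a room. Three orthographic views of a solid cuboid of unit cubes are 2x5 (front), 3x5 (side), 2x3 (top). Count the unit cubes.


Orthographic views of a solid rectangular block:
Front view 2 x 5 -> length = 2, height = 5
Side view 3 x 5 -> width = 3, height = 5 (consistent)
Top view 2 x 3 -> confirms length = 2, width = 3
The block is 2 x 3 x 5.
Total unit cubes = 2 * 3 * 5 = 30
30 unit cubes


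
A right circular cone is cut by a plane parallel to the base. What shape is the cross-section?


Solid: right circular cone
Cutting plane: parallel to the base
Visualize the intersection of the plane with the solid's surface.
The boundary of the cut region is a circle.
circle


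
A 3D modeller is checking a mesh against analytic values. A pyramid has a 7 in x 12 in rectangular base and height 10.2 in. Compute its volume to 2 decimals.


Shape: rectangular pyramid
Base: 7 in x 12 in, Height h = 10.2 in
Formula: V = (1/3) * base_area * h
base_area = 7 * 12 = 84
base_area * h = 84 * 10.2 = 856.8
V = 856.8 / 3
V = 285.6
285.6 in^3


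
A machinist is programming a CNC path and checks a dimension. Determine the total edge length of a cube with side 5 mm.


Shape: cube
Side s = 5 mm
A cube has 12 edges, all equal.
Formula: total edge length = 12 * s
Total = 12 * 5
Total = 60
60 mm


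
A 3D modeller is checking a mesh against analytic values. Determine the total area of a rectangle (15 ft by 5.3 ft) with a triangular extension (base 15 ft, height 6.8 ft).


Composite shape: rectangle + triangle
Rectangle area = 15 * 5.3 = 79.5
Triangle area = 0.5 * 15 * 6.8 = 51
Total = 79.5 + 51
Total = 130.5
130.5 ft^2


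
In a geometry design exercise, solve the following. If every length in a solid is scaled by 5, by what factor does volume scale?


Linear scale factor k = 5
Rule: under a linear scaling by k, volumes scale by k^3.
k^3 = 5 * 5 * 5
k^3 = 25 * 5
k^3 = 125
Volume scales by a factor of 125.
125 (dimensionless)
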